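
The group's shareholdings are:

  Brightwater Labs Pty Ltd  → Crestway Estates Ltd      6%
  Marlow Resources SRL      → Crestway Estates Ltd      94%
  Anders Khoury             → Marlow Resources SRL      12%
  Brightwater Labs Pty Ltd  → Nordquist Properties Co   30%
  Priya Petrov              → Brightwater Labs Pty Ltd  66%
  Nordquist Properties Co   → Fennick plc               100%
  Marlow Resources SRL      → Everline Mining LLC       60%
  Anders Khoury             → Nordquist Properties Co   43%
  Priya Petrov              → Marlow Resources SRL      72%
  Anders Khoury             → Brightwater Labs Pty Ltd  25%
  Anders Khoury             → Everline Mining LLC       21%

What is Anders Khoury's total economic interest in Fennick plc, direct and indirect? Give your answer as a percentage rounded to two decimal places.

50.50%

Anders reaches Fennick along 2 paths.
Via Nordquist: 43% × 100% = 43%.
Via Brightwater → Nordquist: 25% × 30% × 100% = 7.5%.
Total: 43% + 7.5% = 50.5%.
Rounded: 50.50%.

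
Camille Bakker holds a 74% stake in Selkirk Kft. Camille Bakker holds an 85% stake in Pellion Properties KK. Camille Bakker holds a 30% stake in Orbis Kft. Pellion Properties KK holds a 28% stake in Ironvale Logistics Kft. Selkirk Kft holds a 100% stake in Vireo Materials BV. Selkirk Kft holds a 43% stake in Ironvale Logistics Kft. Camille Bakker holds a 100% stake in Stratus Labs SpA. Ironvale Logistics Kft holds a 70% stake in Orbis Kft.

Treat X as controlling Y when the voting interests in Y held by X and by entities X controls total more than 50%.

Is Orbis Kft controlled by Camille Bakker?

Yes

Camille holds 74% of Selkirk, so Camille controls Selkirk.
Camille holds 85% of Pellion, so Camille controls Pellion.
Pellion and Selkirk together hold 28% + 43% = 71% of Ironvale, so Camille controls Ironvale.
Camille and Ironvale together hold 30% + 70% = 100% of Orbis, so Camille controls Orbis.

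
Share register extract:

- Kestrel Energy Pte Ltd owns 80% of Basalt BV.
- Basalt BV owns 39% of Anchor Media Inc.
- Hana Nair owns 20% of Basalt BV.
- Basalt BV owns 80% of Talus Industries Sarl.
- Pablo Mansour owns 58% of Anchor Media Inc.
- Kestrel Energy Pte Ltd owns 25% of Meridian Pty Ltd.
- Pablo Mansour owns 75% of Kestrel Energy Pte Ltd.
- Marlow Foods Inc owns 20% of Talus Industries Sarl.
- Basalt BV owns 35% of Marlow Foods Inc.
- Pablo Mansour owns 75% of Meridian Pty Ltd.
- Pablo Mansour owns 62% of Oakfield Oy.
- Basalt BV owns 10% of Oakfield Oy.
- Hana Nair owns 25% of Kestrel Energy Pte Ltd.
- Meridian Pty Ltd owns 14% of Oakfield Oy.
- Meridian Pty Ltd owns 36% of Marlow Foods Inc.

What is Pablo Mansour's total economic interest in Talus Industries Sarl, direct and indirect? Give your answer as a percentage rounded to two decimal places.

Pablo reaches Talus along 4 paths.
Via Kestrel → Basalt → Marlow: 75% × 80% × 35% × 20% = 4.2%.
Via Kestrel → Meridian → Marlow: 75% × 25% × 36% × 20% = 1.35%.
Via Meridian → Marlow: 75% × 36% × 20% = 5.4%.
Via Kestrel → Basalt: 75% × 80% × 80% = 48%.
Total: 4.2% + 1.35% + 5.4% + 48% = 58.95%.

58.95%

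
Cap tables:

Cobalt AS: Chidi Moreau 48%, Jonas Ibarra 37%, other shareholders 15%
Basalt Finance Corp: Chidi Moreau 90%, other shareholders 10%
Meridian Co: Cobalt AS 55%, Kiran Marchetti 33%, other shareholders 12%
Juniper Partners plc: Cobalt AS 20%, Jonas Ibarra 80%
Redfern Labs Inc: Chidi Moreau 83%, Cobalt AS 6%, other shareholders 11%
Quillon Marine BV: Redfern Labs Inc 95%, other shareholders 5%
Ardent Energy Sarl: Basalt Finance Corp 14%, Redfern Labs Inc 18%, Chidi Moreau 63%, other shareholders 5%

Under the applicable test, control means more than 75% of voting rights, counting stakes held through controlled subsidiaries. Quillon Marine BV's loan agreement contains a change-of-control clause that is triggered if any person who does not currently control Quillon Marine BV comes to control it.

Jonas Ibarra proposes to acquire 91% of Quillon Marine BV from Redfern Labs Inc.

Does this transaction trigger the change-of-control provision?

The purchase adds only to Jonas's holdings (Redfern's stake shrinks), so Jonas is the only person who could newly come to control Quillon.
Jonas holds 80% of Juniper, so Jonas controls Juniper.
Neither Jonas nor any entity Jonas controls holds any voting interest in Quillon.
So before the transaction, Jonas does not control Quillon.
After the purchase, Jonas holds 91% of Quillon directly, and Redfern's stake falls to 4%.
Jonas holds 91% of Quillon, so Jonas controls Quillon.
Jonas did not control Quillon before and does after, so the clause is triggered.

Yes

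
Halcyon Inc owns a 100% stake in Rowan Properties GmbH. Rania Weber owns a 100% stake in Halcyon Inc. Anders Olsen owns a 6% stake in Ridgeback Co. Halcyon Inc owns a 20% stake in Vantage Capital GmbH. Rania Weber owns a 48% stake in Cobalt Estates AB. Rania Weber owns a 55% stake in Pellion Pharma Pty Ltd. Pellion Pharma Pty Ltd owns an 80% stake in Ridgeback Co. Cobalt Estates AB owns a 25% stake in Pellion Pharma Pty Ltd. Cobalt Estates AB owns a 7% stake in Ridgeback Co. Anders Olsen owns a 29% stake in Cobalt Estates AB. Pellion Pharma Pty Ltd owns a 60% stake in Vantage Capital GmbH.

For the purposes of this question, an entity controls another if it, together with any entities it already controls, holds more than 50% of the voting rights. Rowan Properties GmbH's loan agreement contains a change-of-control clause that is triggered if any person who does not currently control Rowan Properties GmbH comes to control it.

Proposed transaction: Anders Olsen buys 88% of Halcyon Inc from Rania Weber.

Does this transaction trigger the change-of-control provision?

Yes

The purchase adds only to Anders's holdings (Rania's stake shrinks), so Anders is the only person who could newly come to control Rowan.
Anders's largest direct stake is 29% in Cobalt, which does not meet the threshold, so Anders controls no company.
Neither Anders nor any entity Anders controls holds any voting interest in Rowan.
So before the transaction, Anders does not control Rowan.
After the purchase, Anders holds 88% of Halcyon directly, and Rania's stake falls to 12%.
Anders holds 88% of Halcyon, so Anders controls Halcyon.
Halcyon holds 100% of Rowan, so Anders controls Rowan.
Anders did not control Rowan before and does after, so the clause is triggered.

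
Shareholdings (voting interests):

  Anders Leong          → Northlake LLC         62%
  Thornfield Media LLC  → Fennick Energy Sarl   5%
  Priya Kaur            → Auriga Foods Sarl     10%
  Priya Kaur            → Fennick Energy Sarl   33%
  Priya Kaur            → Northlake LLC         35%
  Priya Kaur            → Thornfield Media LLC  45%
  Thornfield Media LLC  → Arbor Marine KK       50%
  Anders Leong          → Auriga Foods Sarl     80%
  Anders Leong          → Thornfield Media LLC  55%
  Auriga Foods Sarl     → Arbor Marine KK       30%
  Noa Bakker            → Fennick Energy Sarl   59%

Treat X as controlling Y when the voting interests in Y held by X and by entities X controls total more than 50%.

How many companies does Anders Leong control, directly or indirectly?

Anders holds 80% of Auriga, so Anders controls Auriga.
Anders holds 55% of Thornfield, so Anders controls Thornfield.
Anders holds 62% of Northlake, so Anders controls Northlake.
Thornfield and Auriga together hold 50% + 30% = 80% of Arbor, so Anders controls Arbor.
No other company's threshold is met.
Anders controls 4 companies.

4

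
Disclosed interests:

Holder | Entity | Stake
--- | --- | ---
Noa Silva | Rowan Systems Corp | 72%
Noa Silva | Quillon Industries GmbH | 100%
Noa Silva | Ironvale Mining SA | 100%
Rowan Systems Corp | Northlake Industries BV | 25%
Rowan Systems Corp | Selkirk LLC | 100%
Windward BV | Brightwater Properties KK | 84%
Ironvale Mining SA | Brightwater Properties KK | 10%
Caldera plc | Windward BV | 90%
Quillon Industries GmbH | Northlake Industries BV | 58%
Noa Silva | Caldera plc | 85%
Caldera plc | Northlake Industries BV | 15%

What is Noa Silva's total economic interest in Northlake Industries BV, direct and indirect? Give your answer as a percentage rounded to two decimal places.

Noa reaches Northlake along 3 paths.
Via Quillon: 100% × 58% = 58%.
Via Rowan: 72% × 25% = 18%.
Via Caldera: 85% × 15% = 12.75%.
Total: 58% + 18% + 12.75% = 88.75%.

88.75%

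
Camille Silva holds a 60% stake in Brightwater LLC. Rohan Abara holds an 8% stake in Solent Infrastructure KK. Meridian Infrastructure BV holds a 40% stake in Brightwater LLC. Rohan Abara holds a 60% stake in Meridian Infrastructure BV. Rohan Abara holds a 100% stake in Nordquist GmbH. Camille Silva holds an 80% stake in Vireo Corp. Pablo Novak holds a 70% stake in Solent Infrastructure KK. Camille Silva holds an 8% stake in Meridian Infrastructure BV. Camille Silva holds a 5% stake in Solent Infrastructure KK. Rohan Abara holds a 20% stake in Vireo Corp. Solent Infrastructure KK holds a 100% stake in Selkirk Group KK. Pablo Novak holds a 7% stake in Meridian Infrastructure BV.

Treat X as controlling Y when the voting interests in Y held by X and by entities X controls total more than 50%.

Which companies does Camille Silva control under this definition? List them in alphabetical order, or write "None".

Camille holds 80% of Vireo, so Camille controls Vireo.
Camille holds 60% of Brightwater, so Camille controls Brightwater.
No other company's threshold is met.

Brightwater LLC, Vireo Corp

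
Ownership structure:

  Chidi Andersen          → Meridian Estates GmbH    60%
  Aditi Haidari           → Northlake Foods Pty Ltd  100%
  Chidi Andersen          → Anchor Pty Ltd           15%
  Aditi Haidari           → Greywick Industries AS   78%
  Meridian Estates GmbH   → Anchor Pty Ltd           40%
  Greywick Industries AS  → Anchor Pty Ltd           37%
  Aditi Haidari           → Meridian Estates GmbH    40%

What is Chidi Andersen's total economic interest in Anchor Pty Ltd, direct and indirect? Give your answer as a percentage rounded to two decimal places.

Chidi reaches Anchor along 2 paths.
Via Meridian: 60% × 40% = 24%.
Direct stake: 15% = 15%.
Total: 24% + 15% = 39%.
Rounded: 39.00%.

39.00%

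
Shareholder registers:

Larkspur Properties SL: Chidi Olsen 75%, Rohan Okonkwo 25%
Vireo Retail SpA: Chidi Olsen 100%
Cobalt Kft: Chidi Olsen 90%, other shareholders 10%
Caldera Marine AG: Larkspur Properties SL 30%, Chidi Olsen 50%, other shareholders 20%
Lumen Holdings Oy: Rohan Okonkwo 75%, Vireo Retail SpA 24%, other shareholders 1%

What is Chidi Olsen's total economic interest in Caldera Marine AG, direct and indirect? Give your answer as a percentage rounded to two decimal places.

Chidi reaches Caldera along 2 paths.
Via Larkspur: 75% × 30% = 22.5%.
Direct stake: 50% = 50%.
Total: 22.5% + 50% = 72.5%.
Rounded: 72.50%.

72.50%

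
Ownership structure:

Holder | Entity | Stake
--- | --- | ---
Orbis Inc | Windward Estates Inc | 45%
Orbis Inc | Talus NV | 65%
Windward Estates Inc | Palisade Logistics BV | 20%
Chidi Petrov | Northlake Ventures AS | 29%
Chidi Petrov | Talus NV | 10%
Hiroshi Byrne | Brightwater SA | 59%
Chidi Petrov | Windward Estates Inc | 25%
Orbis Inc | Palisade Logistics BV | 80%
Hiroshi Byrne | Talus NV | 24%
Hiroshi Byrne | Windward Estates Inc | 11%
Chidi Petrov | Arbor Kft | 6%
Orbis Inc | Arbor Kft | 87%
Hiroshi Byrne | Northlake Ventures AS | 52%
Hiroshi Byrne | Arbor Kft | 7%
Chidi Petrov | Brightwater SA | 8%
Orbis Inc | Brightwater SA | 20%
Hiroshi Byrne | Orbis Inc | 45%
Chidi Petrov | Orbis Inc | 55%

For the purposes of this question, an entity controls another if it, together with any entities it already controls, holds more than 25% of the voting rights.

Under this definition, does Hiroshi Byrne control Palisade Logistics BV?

Yes

Hiroshi holds 45% of Orbis, so Hiroshi controls Orbis.
Hiroshi and Orbis together hold 11% + 45% = 56% of Windward, so Hiroshi controls Windward.
Windward and Orbis together hold 20% + 80% = 100% of Palisade, so Hiroshi controls Palisade.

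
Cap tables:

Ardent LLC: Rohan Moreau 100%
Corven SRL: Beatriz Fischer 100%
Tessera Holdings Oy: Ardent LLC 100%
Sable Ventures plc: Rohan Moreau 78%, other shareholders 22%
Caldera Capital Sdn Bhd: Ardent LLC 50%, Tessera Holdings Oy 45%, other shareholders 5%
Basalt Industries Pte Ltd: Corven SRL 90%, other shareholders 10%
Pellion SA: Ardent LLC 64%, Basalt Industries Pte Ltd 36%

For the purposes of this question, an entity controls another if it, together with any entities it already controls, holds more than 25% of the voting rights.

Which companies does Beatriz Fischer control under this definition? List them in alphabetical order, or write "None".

Beatriz holds 100% of Corven, so Beatriz controls Corven.
Corven holds 90% of Basalt, so Beatriz controls Basalt.
Basalt holds 36% of Pellion, so Beatriz controls Pellion.
No other company's threshold is met.

Basalt Industries Pte Ltd, Corven SRL, Pellion SA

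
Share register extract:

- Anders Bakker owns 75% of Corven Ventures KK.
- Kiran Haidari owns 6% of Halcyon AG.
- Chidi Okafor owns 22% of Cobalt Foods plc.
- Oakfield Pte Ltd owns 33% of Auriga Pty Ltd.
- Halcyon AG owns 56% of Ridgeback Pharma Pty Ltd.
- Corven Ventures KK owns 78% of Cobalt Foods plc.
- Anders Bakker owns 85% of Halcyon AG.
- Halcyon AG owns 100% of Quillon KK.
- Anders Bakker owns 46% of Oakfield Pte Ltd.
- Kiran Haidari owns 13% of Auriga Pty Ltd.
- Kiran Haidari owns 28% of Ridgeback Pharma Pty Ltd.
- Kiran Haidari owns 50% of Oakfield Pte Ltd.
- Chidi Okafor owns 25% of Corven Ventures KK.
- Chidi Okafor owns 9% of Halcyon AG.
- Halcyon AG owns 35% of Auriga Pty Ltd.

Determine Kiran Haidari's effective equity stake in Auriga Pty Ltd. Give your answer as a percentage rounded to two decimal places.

Kiran reaches Auriga along 3 paths.
Via Halcyon: 6% × 35% = 2.1%.
Via Oakfield: 50% × 33% = 16.5%.
Direct stake: 13% = 13%.
Total: 2.1% + 16.5% + 13% = 31.6%.
Rounded: 31.60%.

31.60%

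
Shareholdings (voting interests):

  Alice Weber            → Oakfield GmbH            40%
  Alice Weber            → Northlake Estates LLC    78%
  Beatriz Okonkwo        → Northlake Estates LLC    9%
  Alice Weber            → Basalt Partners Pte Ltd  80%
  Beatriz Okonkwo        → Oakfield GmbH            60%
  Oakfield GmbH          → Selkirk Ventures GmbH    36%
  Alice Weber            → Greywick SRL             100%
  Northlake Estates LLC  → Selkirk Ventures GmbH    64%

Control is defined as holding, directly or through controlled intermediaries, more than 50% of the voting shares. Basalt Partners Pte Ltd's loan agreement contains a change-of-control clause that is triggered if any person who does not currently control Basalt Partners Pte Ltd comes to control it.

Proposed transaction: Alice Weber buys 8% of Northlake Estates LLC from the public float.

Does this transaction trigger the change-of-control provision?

The purchase changes only Alice's holdings, so Alice is the only person who could newly come to control Basalt.
Alice holds 80% of Basalt, so Alice controls Basalt.
So Alice already controls Basalt before the transaction.
After the purchase, Alice's direct stake in Northlake rises to 78% + 8% = 86%.
Alice controlled Basalt already, so this is not a new person acquiring control; every other person's position is unchanged or reduced.
No new person acquires control, so the clause is not triggered.

No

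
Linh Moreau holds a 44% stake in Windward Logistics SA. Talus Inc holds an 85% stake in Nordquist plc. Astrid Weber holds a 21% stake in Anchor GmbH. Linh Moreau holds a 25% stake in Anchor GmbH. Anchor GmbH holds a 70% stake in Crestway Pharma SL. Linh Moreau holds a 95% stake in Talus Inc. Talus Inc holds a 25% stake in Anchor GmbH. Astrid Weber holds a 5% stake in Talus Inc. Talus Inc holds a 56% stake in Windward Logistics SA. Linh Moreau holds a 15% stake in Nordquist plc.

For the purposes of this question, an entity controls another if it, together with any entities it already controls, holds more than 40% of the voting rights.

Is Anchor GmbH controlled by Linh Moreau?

Yes

Linh holds 95% of Talus, so Linh controls Talus.
Talus and Linh together hold 25% + 25% = 50% of Anchor, so Linh controls Anchor.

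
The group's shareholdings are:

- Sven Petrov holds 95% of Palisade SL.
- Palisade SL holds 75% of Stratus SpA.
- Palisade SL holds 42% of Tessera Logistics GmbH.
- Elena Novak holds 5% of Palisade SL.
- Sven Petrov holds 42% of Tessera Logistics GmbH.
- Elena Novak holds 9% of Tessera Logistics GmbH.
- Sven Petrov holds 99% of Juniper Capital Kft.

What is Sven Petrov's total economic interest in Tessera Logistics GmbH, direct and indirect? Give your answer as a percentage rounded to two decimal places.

81.90%

Sven reaches Tessera along 2 paths.
Direct stake: 42% = 42%.
Via Palisade: 95% × 42% = 39.9%.
Total: 42% + 39.9% = 81.9%.
Rounded: 81.90%.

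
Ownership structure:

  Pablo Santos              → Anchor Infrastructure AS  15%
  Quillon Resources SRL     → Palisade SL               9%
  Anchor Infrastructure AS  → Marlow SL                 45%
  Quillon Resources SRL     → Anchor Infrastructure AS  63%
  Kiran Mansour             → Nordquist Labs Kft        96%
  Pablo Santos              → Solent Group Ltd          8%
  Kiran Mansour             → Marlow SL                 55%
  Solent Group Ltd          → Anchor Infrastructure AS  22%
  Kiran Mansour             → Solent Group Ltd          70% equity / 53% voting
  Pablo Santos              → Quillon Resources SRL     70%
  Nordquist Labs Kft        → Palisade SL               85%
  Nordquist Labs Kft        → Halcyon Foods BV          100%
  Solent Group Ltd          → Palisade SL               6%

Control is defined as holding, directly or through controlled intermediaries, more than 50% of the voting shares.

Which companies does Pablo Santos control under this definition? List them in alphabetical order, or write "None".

Pablo holds 70% of Quillon, so Pablo controls Quillon.
Pablo and Quillon together hold 15% + 63% = 78% of Anchor, so Pablo controls Anchor.
No other company's threshold is met.

Anchor Infrastructure AS, Quillon Resources SRL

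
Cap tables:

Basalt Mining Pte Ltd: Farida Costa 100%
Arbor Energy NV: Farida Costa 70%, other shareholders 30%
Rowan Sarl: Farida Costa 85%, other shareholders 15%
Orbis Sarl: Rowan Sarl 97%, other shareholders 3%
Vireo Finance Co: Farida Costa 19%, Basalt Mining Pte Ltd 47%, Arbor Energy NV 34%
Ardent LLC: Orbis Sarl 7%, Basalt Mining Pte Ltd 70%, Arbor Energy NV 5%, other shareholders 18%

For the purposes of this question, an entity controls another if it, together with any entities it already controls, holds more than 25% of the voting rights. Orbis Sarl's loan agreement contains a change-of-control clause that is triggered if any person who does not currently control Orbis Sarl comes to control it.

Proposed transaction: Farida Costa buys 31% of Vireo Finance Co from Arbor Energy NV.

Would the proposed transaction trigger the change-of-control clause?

The purchase adds only to Farida's holdings (Arbor's stake shrinks), so Farida is the only person who could newly come to control Orbis.
Farida holds 85% of Rowan, so Farida controls Rowan.
Rowan holds 97% of Orbis, so Farida controls Orbis.
So Farida already controls Orbis before the transaction.
After the purchase, Farida's direct stake in Vireo rises to 19% + 31% = 50%, and Arbor's stake falls to 3%.
Farida controlled Orbis already, so this is not a new person acquiring control; every other person's position is unchanged or reduced.
No new person acquires control, so the clause is not triggered.

No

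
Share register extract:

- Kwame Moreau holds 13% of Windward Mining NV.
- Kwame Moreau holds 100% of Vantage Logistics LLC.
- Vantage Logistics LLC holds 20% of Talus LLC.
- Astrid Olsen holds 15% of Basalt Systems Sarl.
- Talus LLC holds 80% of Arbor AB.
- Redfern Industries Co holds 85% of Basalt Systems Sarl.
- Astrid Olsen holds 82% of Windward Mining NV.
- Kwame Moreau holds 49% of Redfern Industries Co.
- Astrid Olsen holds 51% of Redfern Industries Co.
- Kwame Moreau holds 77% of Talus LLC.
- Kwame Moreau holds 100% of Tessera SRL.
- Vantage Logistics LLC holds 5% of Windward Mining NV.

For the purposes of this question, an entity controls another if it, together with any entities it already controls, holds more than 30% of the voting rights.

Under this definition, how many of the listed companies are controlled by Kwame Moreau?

6

Kwame holds 100% of Vantage, so Kwame controls Vantage.
Kwame holds 49% of Redfern, so Kwame controls Redfern.
Kwame holds 100% of Tessera, so Kwame controls Tessera.
Kwame and Vantage together hold 77% + 20% = 97% of Talus, so Kwame controls Talus.
Talus holds 80% of Arbor, so Kwame controls Arbor.
Redfern holds 85% of Basalt, so Kwame controls Basalt.
No other company's threshold is met.
Kwame controls 6 companies.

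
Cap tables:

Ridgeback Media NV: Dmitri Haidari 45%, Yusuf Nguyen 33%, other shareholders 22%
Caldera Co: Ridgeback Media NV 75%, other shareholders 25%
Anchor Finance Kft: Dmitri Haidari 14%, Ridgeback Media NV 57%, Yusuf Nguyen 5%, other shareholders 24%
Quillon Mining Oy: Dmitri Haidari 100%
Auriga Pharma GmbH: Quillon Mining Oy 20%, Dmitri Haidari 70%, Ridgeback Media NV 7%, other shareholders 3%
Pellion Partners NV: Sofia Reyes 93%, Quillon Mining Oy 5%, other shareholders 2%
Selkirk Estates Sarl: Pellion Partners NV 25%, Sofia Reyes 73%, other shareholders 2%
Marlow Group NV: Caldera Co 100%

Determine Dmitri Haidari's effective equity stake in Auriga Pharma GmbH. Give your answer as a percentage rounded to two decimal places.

93.15%

Dmitri reaches Auriga along 3 paths.
Via Quillon: 100% × 20% = 20%.
Direct stake: 70% = 70%.
Via Ridgeback: 45% × 7% = 3.15%.
Total: 20% + 70% + 3.15% = 93.15%.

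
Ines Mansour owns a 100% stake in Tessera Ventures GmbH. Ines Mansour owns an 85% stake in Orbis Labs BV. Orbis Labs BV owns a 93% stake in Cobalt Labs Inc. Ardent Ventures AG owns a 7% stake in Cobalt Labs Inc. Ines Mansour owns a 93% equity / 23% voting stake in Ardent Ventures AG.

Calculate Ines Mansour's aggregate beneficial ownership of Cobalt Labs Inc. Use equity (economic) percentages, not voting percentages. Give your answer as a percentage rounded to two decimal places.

Ines reaches Cobalt along 2 paths.
Via Orbis: 85% × 93% = 79.05%.
Via Ardent: 93% × 7% = 6.51%.
Total: 79.05% + 6.51% = 85.56%.

85.56%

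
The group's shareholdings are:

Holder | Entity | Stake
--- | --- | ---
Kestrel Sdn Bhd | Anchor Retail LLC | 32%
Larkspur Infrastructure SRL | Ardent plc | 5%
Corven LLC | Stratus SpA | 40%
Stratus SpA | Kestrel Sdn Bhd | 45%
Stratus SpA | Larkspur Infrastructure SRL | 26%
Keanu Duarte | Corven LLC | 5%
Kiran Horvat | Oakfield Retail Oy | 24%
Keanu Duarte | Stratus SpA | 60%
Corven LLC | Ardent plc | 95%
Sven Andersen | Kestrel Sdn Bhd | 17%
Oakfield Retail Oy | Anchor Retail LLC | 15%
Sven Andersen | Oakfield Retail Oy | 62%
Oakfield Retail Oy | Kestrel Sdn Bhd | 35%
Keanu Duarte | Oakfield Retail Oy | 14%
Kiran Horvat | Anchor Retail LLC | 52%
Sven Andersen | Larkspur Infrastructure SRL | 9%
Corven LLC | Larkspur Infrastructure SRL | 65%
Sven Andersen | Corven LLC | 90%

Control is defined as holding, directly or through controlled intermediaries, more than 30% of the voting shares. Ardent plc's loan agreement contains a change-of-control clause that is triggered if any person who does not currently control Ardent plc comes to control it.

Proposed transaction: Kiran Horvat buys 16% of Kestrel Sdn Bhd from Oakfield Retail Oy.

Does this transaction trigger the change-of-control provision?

The purchase adds only to Kiran's holdings (Oakfield's stake shrinks), so Kiran is the only person who could newly come to control Ardent.
Kiran holds 52% of Anchor, so Kiran controls Anchor.
Neither Kiran nor any entity Kiran controls holds any voting interest in Ardent.
So before the transaction, Kiran does not control Ardent.
After the purchase, Kiran holds 16% of Kestrel directly, and Oakfield's stake falls to 19%.
Kiran's side now holds 16% of Kestrel, not > 30%, so Kiran still does not control Kestrel.
After the transaction, neither Kiran nor any entity Kiran controls holds a voting interest in Ardent, so Kiran still does not control it.
No new person acquires control, so the clause is not triggered.

No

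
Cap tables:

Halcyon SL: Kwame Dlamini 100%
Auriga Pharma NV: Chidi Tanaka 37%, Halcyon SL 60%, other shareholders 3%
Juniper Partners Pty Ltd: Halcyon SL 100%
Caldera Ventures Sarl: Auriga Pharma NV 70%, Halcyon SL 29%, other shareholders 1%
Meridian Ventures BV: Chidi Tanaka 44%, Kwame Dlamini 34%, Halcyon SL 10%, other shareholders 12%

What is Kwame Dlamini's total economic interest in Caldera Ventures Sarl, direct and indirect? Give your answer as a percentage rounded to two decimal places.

Kwame reaches Caldera along 2 paths.
Via Halcyon → Auriga: 100% × 60% × 70% = 42%.
Via Halcyon: 100% × 29% = 29%.
Total: 42% + 29% = 71%.
Rounded: 71.00%.

71.00%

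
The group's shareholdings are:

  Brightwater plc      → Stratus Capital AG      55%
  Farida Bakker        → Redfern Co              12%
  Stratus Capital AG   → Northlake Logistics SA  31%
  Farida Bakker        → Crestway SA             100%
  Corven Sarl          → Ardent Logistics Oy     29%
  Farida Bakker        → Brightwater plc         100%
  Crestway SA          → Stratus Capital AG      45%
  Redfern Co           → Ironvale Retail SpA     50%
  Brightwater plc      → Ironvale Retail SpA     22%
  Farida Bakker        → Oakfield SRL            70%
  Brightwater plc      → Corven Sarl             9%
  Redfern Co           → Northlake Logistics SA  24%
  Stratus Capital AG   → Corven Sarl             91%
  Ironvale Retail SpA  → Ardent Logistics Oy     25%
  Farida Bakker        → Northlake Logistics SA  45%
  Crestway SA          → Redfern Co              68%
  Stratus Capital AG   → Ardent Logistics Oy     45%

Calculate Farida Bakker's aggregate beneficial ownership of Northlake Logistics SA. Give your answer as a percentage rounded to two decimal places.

95.20%

Farida reaches Northlake along 5 paths.
Via Crestway → Redfern: 100% × 68% × 24% = 16.32%.
Via Redfern: 12% × 24% = 2.88%.
Via Brightwater → Stratus: 100% × 55% × 31% = 17.05%.
Via Crestway → Stratus: 100% × 45% × 31% = 13.95%.
Direct stake: 45% = 45%.
Total: 16.32% + 2.88% + 17.05% + 13.95% + 45% = 95.2%.
Rounded: 95.20%.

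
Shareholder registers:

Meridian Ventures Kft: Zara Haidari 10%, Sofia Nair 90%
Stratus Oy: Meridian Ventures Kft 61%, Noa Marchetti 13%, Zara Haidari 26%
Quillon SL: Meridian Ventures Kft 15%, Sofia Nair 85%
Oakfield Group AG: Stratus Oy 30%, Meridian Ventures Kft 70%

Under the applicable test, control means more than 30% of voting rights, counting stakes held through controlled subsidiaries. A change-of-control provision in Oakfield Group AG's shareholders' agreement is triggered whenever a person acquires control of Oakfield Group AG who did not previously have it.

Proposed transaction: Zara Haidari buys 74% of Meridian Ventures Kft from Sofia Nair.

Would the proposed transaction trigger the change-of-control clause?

The purchase adds only to Zara's holdings (Sofia's stake shrinks), so Zara is the only person who could newly come to control Oakfield.
Zara's largest direct stake is 26% in Stratus, which does not meet the threshold, so Zara controls no company.
Neither Zara nor any entity Zara controls holds any voting interest in Oakfield.
So before the transaction, Zara does not control Oakfield.
After the purchase, Zara's direct stake in Meridian rises to 10% + 74% = 84%, and Sofia's stake falls to 16%.
Zara holds 84% of Meridian, so Zara controls Meridian.
Meridian and Zara together hold 61% + 26% = 87% of Stratus, so Zara controls Stratus.
Stratus and Meridian together hold 30% + 70% = 100% of Oakfield, so Zara controls Oakfield.
Zara did not control Oakfield before and does after, so the clause is triggered.

Yes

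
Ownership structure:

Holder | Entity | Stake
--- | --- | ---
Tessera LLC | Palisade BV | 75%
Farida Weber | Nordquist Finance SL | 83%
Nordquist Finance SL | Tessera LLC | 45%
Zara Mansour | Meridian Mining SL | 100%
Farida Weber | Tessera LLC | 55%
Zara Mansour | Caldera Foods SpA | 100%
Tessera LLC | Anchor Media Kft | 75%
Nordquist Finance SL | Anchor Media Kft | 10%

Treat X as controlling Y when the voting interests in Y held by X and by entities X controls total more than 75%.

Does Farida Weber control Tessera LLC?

Yes

Farida holds 83% of Nordquist, so Farida controls Nordquist.
Farida and Nordquist together hold 55% + 45% = 100% of Tessera, so Farida controls Tessera.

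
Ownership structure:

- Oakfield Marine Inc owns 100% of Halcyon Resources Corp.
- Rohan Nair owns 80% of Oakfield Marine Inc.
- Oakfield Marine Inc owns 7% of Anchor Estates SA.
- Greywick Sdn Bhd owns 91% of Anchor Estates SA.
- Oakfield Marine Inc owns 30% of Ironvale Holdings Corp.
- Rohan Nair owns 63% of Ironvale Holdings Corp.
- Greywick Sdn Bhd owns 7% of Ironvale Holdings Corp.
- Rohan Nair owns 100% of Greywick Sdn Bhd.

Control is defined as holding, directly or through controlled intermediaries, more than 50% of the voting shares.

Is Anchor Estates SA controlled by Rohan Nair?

Yes

Rohan holds 100% of Greywick, so Rohan controls Greywick.
Rohan holds 80% of Oakfield, so Rohan controls Oakfield.
Greywick and Oakfield together hold 91% + 7% = 98% of Anchor, so Rohan controls Anchor.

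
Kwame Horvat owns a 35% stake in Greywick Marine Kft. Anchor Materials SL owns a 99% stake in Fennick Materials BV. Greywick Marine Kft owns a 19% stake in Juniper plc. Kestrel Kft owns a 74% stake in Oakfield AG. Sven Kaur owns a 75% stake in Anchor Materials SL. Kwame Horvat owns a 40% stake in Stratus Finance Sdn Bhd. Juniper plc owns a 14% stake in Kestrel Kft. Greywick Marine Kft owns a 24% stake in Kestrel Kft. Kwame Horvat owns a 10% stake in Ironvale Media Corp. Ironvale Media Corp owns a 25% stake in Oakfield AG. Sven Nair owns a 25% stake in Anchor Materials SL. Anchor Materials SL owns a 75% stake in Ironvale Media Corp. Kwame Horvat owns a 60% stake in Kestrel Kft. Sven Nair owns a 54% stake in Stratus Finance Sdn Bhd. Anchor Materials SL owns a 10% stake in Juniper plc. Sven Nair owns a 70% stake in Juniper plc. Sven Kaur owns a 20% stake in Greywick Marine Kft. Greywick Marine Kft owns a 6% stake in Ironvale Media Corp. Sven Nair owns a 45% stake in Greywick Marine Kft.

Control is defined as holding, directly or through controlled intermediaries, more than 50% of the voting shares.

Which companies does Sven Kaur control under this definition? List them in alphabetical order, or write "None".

Sven Kaur holds 75% of Anchor, so Sven Kaur controls Anchor.
Anchor holds 75% of Ironvale, so Sven Kaur controls Ironvale.
Anchor holds 99% of Fennick, so Sven Kaur controls Fennick.
No other company's threshold is met.

Anchor Materials SL, Fennick Materials BV, Ironvale Media Corp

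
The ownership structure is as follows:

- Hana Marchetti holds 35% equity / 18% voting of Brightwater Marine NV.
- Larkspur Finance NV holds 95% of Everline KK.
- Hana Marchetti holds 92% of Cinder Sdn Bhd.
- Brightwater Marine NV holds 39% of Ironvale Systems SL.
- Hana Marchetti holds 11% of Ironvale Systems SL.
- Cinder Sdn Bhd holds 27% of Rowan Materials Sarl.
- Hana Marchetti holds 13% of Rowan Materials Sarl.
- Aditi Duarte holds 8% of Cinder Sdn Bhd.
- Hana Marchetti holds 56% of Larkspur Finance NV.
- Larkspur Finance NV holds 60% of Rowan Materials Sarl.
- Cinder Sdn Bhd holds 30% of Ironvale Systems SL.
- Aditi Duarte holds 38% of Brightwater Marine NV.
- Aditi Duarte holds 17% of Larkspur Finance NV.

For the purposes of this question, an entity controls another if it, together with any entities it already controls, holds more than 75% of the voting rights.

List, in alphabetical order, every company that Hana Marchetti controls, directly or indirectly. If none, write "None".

Hana holds 92% of Cinder, so Hana controls Cinder.
No other company's threshold is met.

Cinder Sdn Bhd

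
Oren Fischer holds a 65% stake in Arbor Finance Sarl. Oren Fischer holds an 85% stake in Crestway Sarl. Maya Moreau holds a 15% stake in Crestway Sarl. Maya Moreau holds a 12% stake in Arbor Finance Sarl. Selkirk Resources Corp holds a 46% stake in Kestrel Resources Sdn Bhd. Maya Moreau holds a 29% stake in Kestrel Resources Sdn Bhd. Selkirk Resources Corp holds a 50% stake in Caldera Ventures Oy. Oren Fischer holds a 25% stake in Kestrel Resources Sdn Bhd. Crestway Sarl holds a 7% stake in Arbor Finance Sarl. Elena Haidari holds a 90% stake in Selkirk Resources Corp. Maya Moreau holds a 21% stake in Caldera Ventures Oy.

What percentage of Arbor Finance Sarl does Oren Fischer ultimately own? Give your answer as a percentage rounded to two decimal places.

70.95%

Oren reaches Arbor along 2 paths.
Via Crestway: 85% × 7% = 5.95%.
Direct stake: 65% = 65%.
Total: 5.95% + 65% = 70.95%.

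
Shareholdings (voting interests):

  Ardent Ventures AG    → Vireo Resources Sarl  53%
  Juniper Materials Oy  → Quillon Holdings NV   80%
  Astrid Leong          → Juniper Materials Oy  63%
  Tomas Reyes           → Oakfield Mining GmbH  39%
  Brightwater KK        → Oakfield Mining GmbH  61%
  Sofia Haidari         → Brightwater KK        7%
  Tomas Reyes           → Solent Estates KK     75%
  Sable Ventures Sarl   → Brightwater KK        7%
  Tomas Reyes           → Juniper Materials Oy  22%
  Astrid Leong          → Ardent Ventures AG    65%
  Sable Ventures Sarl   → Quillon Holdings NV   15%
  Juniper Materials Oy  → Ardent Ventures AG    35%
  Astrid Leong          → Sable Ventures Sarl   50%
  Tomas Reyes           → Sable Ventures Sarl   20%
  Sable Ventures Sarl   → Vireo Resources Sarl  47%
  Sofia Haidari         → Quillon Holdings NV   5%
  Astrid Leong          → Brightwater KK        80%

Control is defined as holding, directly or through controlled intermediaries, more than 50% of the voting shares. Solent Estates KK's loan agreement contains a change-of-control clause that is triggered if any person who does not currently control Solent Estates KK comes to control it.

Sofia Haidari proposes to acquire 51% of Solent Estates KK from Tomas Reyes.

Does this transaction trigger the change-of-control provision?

Yes

The purchase adds only to Sofia's holdings (Tomas's stake shrinks), so Sofia is the only person who could newly come to control Solent.
Sofia's largest direct stake is 7% in Brightwater, which does not meet the threshold, so Sofia controls no company.
Neither Sofia nor any entity Sofia controls holds any voting interest in Solent.
So before the transaction, Sofia does not control Solent.
After the purchase, Sofia holds 51% of Solent directly, and Tomas's stake falls to 24%.
Sofia holds 51% of Solent, so Sofia controls Solent.
Sofia did not control Solent before and does after, so the clause is triggered.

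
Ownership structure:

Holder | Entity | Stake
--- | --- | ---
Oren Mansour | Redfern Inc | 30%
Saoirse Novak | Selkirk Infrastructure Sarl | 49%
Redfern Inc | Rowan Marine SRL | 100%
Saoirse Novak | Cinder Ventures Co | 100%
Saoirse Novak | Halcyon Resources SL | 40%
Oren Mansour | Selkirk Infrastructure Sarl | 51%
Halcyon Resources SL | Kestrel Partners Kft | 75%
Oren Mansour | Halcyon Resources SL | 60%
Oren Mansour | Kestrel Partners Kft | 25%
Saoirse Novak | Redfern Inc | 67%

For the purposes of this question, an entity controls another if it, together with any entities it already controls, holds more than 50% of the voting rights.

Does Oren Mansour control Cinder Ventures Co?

No

Oren holds 51% of Selkirk, so Oren controls Selkirk.
Oren holds 60% of Halcyon, so Oren controls Halcyon.
Halcyon and Oren together hold 75% + 25% = 100% of Kestrel, so Oren controls Kestrel.
Neither Oren nor any entity Oren controls holds any voting interest in Cinder.
So Oren does not control Cinder.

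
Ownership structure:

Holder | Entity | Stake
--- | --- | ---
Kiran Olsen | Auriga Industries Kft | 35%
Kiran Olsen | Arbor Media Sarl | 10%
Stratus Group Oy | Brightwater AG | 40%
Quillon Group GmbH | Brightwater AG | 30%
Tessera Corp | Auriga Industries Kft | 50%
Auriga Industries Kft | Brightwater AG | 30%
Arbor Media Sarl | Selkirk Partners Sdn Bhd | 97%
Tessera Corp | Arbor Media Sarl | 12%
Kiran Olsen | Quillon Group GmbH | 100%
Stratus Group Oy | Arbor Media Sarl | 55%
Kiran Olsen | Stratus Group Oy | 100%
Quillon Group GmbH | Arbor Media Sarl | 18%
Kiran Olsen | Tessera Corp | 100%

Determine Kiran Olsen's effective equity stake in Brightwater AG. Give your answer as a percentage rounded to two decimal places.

95.50%

Kiran reaches Brightwater along 4 paths.
Via Quillon: 100% × 30% = 30%.
Via Stratus: 100% × 40% = 40%.
Via Auriga: 35% × 30% = 10.5%.
Via Tessera → Auriga: 100% × 50% × 30% = 15%.
Total: 30% + 40% + 10.5% + 15% = 95.5%.
Rounded: 95.50%.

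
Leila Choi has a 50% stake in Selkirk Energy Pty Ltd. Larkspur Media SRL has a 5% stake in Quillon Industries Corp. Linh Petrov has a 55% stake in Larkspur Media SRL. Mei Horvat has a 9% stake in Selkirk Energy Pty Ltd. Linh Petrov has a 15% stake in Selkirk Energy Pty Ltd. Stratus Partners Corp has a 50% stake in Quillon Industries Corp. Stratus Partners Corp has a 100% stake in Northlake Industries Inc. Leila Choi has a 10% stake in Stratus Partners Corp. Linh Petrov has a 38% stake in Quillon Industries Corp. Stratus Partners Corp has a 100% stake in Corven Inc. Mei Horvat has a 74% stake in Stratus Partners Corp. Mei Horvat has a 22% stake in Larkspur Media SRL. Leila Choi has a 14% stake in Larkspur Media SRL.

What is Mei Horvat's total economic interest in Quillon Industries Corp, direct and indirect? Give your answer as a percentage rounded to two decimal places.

Mei reaches Quillon along 2 paths.
Via Stratus: 74% × 50% = 37%.
Via Larkspur: 22% × 5% = 1.1%.
Total: 37% + 1.1% = 38.1%.
Rounded: 38.10%.

38.10%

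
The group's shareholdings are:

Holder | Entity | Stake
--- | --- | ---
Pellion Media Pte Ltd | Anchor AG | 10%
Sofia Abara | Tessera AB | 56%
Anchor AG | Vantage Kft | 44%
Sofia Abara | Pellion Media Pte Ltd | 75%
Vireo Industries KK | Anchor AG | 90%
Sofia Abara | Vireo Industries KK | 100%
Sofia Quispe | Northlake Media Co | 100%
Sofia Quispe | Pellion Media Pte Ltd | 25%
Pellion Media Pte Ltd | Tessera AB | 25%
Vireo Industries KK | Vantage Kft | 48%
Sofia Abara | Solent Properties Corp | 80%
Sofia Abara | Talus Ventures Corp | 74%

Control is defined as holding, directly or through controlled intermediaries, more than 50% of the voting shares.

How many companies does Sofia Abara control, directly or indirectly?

Sofia Abara holds 75% of Pellion, so Sofia Abara controls Pellion.
Sofia Abara holds 100% of Vireo, so Sofia Abara controls Vireo.
Pellion and Vireo together hold 10% + 90% = 100% of Anchor, so Sofia Abara controls Anchor.
Sofia Abara holds 80% of Solent, so Sofia Abara controls Solent.
Sofia Abara holds 74% of Talus, so Sofia Abara controls Talus.
Sofia Abara and Pellion together hold 56% + 25% = 81% of Tessera, so Sofia Abara controls Tessera.
Anchor and Vireo together hold 44% + 48% = 92% of Vantage, so Sofia Abara controls Vantage.
No other company's threshold is met.
Sofia Abara controls 7 companies.

7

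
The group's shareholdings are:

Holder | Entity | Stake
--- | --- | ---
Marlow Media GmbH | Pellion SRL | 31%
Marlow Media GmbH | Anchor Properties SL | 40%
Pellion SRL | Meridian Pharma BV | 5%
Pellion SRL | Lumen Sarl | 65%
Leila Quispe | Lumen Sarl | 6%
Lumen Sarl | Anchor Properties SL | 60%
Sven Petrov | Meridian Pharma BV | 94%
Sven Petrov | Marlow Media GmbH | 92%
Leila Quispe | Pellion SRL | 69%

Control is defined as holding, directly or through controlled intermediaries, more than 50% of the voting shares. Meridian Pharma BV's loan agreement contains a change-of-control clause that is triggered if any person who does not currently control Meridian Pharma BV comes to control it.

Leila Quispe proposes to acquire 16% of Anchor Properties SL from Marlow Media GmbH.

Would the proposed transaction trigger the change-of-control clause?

The purchase adds only to Leila's holdings (Marlow's stake shrinks), so Leila is the only person who could newly come to control Meridian.
Leila holds 69% of Pellion, so Leila controls Pellion.
Leila and Pellion together hold 6% + 65% = 71% of Lumen, so Leila controls Lumen.
Lumen holds 60% of Anchor, so Leila controls Anchor.
In Meridian, Leila's side holds only 5%, not > 50%.
So before the transaction, Leila does not control Meridian.
After the purchase, Leila holds 16% of Anchor directly, and Marlow's stake falls to 24%.
Lumen and Leila together hold 60% + 16% = 76% of Anchor, so Leila controls Anchor.
After the transaction, Leila's side holds 5% of Meridian, not > 50%, so Leila still does not control Meridian.
No new person acquires control, so the clause is not triggered.

No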